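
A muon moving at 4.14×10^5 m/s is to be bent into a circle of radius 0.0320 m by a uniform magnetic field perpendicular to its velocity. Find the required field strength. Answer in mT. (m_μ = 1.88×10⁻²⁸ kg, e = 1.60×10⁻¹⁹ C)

B ≈ 15.2 mT

qvB = mv²/r gives B = mv/(qr).
B = (1.88×10^-28)(4.14×10^5) / [(1×1.60×10^-19)(0.0320)] = 0.0152 T.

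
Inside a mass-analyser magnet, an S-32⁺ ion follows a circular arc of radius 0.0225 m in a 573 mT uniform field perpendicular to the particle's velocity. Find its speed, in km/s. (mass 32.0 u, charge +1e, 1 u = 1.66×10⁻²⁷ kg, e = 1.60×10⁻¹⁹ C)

v ≈ 38.8 km/s

From qvB = mv²/r, v = qBr/m.
v = (1×1.60×10^-19)(0.573)(0.0225) / (5.31×10^-26) = 3.88×10^4 m/s.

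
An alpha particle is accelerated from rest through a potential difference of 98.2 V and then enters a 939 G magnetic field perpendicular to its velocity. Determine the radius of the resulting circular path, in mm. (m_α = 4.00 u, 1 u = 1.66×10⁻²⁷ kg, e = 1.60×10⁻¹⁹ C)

The kinetic energy gained is K = qV = (2×1.60×10^-19)(98.2) = 3.14×10^-17 J.
v = √(2K/m) = 9.73×10^4 m/s.
r = mv/(qB) = (6.64×10^-27)(9.73×10^4) / [(2×1.60×10^-19)(0.0939)] = 0.0215 m.

r ≈ 21.5 mm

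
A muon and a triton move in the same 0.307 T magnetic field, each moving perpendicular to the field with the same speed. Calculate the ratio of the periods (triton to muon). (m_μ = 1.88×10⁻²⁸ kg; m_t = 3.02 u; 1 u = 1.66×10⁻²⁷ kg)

T = 2πm/(qB) is independent of speed, so T₂/T₁ = (m₂/q₂)/(m₁/q₁).
T_{triton}/T_{muon} = (5.01×10^-27/1e) / (1.88×10^-28/1e) = 26.7.

ratio ≈ 26.7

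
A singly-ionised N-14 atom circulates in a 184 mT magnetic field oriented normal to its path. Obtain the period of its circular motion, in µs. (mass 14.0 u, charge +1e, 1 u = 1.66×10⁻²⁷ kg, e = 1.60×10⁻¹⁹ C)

T ≈ 4.96 µs

The cyclotron period is independent of speed: T = 2πm/(qB).
T = 2π(2.32×10^-26) / [(1×1.60×10^-19)(0.184)] = 4.96×10^-6 s.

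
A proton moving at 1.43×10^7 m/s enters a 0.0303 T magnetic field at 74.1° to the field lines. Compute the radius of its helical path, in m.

Only the perpendicular component v⊥ = v sin74.1° = 1.38×10^7 m/s is bent by the field.
r = m v⊥ /(qB) = (1.67×10^-27)(1.38×10^7) / [(1×1.60×10^-19)(0.0303)] = 4.74 m.

r ≈ 4.74 m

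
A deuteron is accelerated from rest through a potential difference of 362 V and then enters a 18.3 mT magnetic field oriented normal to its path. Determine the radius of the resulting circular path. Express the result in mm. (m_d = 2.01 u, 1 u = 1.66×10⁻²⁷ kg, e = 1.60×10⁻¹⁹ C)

r ≈ 212 mm

The kinetic energy gained is K = qV = (1×1.60×10^-19)(362) = 5.79×10^-17 J.
v = √(2K/m) = 1.86×10^5 m/s.
r = mv/(qB) = (3.34×10^-27)(1.86×10^5) / [(1×1.60×10^-19)(0.0183)] = 0.212 m.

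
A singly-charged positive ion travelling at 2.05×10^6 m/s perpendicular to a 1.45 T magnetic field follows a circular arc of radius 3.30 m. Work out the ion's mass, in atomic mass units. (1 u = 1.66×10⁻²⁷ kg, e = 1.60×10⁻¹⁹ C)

m ≈ 225 u

qvB = mv²/r ⇒ m = qBr/v.
m = (1×1.60×10^-19)(1.45)(3.30) / (2.05×10^6) = 3.73×10^-25 kg = 225 u.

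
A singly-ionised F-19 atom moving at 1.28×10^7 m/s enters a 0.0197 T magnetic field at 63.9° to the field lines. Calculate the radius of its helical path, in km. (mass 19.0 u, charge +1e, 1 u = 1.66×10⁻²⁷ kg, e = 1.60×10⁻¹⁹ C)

Only the perpendicular component v⊥ = v sin63.9° = 1.15×10^7 m/s is bent by the field.
r = m v⊥ /(qB) = (3.15×10^-26)(1.15×10^7) / [(1×1.60×10^-19)(0.0197)] = 115 m.

r ≈ 0.115 km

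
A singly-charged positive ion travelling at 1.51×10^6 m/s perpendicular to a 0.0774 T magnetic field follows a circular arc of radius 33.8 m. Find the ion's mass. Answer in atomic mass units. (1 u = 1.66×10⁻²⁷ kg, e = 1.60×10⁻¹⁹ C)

m ≈ 167 u

qvB = mv²/r ⇒ m = qBr/v.
m = (1×1.60×10^-19)(0.0774)(33.8) / (1.51×10^6) = 2.77×10^-25 kg = 167 u.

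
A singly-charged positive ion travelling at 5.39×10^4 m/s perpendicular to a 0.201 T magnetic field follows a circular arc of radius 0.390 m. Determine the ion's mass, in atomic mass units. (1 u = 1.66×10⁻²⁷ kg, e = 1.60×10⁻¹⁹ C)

qvB = mv²/r ⇒ m = qBr/v.
m = (1×1.60×10^-19)(0.201)(0.390) / (5.39×10^4) = 2.33×10^-25 kg = 140 u.

m ≈ 140 u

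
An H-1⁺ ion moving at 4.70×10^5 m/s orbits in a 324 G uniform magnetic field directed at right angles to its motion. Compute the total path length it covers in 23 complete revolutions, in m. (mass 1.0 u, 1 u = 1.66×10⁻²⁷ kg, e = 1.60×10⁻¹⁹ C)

L ≈ 21.7 m

r = mv/(qB) = 0.151 m, so one revolution covers 2πr = 0.946 m.
In 23 revolutions: L = 23·2πr = 21.7 m.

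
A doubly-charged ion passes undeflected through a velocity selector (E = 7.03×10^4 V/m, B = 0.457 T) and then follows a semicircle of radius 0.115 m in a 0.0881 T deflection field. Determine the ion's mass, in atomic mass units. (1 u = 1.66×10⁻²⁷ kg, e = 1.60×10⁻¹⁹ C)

m ≈ 12.7 u

v = E/B₁ = 1.54×10^5 m/s.
From r = mv/(qB₂), m = qB₂r/v = (2×1.60×10^-19)(0.0881)(0.115) / (1.54×10^5) = 2.11×10^-26 kg.
In atomic mass units: m = 2.11×10^-26 / 1.66×10^-27 = 12.7 u.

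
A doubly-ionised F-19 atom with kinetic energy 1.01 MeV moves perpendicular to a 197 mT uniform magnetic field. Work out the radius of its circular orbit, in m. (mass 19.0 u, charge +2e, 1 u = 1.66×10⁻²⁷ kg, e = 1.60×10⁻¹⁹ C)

r ≈ 1.60 m

Convert the energy: K = 1.01 MeV = 1.62×10^-13 J.
v = √(2K/m) = √(2·1.62×10^-13/3.15×10^-26) = 3.20×10^6 m/s.
r = mv/(qB) = (3.15×10^-26)(3.20×10^6) / [(2×1.60×10^-19)(0.197)] = 1.60 m.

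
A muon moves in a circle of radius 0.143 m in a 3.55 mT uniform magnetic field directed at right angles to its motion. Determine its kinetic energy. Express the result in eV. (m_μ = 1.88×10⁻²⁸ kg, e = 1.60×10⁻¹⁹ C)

v = qBr/m = (1×1.60×10^-19)(3.55×10^-3)(0.143) / (1.88×10^-28) = 4.32×10^5 m/s.
K = ½mv² = 0.5·(1.88×10^-28)·(4.32×10^5)² = 1.75×10^-17 J = 110 eV.

K ≈ 110 eV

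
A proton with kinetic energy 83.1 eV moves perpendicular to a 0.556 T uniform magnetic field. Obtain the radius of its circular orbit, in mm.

Convert the energy: K = 83.1 eV = 1.33×10^-17 J.
v = √(2K/m) = √(2·1.33×10^-17/1.67×10^-27) = 1.26×10^5 m/s.
r = mv/(qB) = (1.67×10^-27)(1.26×10^5) / [(1×1.60×10^-19)(0.556)] = 2.37×10^-3 m.

r ≈ 2.37 mm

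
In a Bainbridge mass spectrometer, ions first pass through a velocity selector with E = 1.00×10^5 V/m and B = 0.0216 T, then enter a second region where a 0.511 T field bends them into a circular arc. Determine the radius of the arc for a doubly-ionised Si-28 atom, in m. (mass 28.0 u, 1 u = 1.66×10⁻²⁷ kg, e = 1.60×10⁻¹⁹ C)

The selector passes v = E/B = 1.00×10^5/0.0216 = 4.63×10^6 m/s.
In the deflection region, r = mv/(qB₂) = (4.65×10^-26)(4.63×10^6) / [(2×1.60×10^-19)(0.511)] = 1.32 m.

r ≈ 1.32 m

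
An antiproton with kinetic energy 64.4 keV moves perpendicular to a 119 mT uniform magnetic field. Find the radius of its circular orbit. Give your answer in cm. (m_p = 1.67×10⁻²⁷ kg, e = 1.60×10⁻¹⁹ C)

r ≈ 30.8 cm

Convert the energy: K = 64.4 keV = 1.03×10^-14 J.
v = √(2K/m) = √(2·1.03×10^-14/1.67×10^-27) = 3.51×10^6 m/s.
r = mv/(qB) = (1.67×10^-27)(3.51×10^6) / [(1×1.60×10^-19)(0.119)] = 0.308 m.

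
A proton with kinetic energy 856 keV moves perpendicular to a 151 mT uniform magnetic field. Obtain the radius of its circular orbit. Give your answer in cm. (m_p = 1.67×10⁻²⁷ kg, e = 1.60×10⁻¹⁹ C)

r ≈ 88.5 cm

Convert the energy: K = 856 keV = 1.37×10^-13 J.
v = √(2K/m) = √(2·1.37×10^-13/1.67×10^-27) = 1.28×10^7 m/s.
r = mv/(qB) = (1.67×10^-27)(1.28×10^7) / [(1×1.60×10^-19)(0.151)] = 0.885 m.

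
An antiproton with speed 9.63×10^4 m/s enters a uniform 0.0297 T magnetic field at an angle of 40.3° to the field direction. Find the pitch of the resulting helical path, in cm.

pitch ≈ 16.2 cm

The velocity component along B is v∥ = v cos40.3° = 7.34×10^4 m/s.
The cyclotron period T = 2πm/(qB) = 2.21×10^-6 s is set by m, q, B alone.
Pitch = v∥·T = (7.34×10^4)(2.21×10^-6) = 0.162 m.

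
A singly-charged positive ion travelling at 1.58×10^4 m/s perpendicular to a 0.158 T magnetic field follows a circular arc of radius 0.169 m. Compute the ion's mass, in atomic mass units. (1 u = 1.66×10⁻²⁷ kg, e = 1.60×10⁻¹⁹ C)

qvB = mv²/r ⇒ m = qBr/v.
m = (1×1.60×10^-19)(0.158)(0.169) / (1.58×10^4) = 2.70×10^-25 kg = 163 u.

m ≈ 163 u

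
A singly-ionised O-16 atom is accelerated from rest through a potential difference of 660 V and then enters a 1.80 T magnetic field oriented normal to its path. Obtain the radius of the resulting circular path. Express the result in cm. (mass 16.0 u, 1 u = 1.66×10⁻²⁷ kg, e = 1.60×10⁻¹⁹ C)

r ≈ 0.822 cm

The kinetic energy gained is K = qV = (1×1.60×10^-19)(660) = 1.06×10^-16 J.
v = √(2K/m) = 8.92×10^4 m/s.
r = mv/(qB) = (2.66×10^-26)(8.92×10^4) / [(1×1.60×10^-19)(1.80)] = 8.22×10^-3 m.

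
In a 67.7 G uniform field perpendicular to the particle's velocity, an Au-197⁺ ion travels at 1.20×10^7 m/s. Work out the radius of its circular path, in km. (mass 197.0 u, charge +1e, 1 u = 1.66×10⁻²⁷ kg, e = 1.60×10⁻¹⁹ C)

The magnetic force provides the centripetal force: qvB = mv²/r, so r = mv/(qB).
r = (3.27×10^-25 kg)(1.20×10^7 m/s) / [(1×1.60×10^-19 C)(6.77×10^-3 T)] = 3620 m.

r ≈ 3.62 km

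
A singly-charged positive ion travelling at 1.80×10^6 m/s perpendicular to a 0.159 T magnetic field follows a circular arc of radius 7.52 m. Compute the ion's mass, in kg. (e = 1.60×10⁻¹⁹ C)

qvB = mv²/r ⇒ m = qBr/v.
m = (1×1.60×10^-19)(0.159)(7.52) / (1.80×10^6) = 1.06×10^-25 kg.

m ≈ 1.06×10^-25 kg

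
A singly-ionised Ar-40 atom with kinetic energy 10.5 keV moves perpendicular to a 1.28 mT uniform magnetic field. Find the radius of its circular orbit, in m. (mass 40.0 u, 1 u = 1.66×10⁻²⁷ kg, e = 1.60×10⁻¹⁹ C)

r ≈ 72.9 m

Convert the energy: K = 10.5 keV = 1.68×10^-15 J.
v = √(2K/m) = √(2·1.68×10^-15/6.64×10^-26) = 2.25×10^5 m/s.
r = mv/(qB) = (6.64×10^-26)(2.25×10^5) / [(1×1.60×10^-19)(1.28×10^-3)] = 72.9 m.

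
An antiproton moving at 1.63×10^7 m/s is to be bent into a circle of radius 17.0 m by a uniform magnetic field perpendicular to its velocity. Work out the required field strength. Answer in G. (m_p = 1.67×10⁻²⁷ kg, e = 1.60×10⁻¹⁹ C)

B ≈ 100 G

qvB = mv²/r gives B = mv/(qr).
B = (1.67×10^-27)(1.63×10^7) / [(1×1.60×10^-19)(17.0)] = 0.0100 T.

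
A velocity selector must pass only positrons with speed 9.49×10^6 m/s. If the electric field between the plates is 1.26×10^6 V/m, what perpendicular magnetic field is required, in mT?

qE = qvB ⇒ B = E/v = (1.26×10^6) / (9.49×10^6) = 0.133 T.

B ≈ 133 mT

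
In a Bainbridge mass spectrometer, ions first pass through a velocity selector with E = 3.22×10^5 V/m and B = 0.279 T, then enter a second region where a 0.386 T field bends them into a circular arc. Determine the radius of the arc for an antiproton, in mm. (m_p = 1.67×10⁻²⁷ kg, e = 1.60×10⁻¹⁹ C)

r ≈ 31.2 mm

The selector passes v = E/B = 3.22×10^5/0.279 = 1.15×10^6 m/s.
In the deflection region, r = mv/(qB₂) = (1.67×10^-27)(1.15×10^6) / [(1×1.60×10^-19)(0.386)] = 0.0312 m.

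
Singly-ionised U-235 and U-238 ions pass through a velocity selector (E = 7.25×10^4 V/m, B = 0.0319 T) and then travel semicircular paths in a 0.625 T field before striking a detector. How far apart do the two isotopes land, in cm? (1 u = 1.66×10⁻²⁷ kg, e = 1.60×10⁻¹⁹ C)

Both emerge at v = E/B₁ = 2.27×10^6 m/s.
r = mv/(qB₂), so r₁ = 8.866 m and r₂ = 8.979 m, giving Δr = 0.113 m.
After a semicircle each ion lands a diameter 2r from the entry slit, so the separation is 2Δr = 0.226 m.

Δd ≈ 22.6 cm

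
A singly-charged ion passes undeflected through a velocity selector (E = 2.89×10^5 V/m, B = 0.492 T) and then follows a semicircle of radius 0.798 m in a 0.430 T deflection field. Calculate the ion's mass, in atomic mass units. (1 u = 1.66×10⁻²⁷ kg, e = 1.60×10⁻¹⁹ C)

v = E/B₁ = 5.87×10^5 m/s.
From r = mv/(qB₂), m = qB₂r/v = (1×1.60×10^-19)(0.430)(0.798) / (5.87×10^5) = 9.35×10^-26 kg.
In atomic mass units: m = 9.35×10^-26 / 1.66×10^-27 = 56.3 u.

m ≈ 56.3 u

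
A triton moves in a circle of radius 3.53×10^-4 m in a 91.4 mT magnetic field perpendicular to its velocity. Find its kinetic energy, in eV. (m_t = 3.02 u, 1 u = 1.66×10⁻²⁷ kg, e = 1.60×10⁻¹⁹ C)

K ≈ 0.0166 eV

v = qBr/m = (1×1.60×10^-19)(0.0914)(3.53×10^-4) / (5.01×10^-27) = 1030 m/s.
K = ½mv² = 0.5·(5.01×10^-27)·(1030)² = 2.66×10^-21 J = 0.0166 eV.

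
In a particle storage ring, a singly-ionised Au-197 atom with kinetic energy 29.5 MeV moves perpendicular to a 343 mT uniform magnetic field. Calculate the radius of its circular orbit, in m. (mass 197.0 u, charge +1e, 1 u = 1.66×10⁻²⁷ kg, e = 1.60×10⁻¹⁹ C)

Convert the energy: K = 29.5 MeV = 4.72×10^-12 J.
v = √(2K/m) = √(2·4.72×10^-12/3.27×10^-25) = 5.37×10^6 m/s.
r = mv/(qB) = (3.27×10^-25)(5.37×10^6) / [(1×1.60×10^-19)(0.343)] = 32.0 m.

r ≈ 32.0 m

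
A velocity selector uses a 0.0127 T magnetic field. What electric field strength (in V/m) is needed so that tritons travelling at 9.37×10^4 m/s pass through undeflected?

qE = qvB ⇒ E = vB = (9.37×10^4)(0.0127) = 1190 V/m.

E ≈ 1190 V/m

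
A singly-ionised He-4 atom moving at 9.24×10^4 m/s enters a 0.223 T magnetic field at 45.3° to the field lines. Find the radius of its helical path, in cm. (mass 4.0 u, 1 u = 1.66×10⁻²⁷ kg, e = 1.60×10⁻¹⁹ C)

r ≈ 1.22 cm

Only the perpendicular component v⊥ = v sin45.3° = 6.57×10^4 m/s is bent by the field.
r = m v⊥ /(qB) = (6.64×10^-27)(6.57×10^4) / [(1×1.60×10^-19)(0.223)] = 0.0122 m.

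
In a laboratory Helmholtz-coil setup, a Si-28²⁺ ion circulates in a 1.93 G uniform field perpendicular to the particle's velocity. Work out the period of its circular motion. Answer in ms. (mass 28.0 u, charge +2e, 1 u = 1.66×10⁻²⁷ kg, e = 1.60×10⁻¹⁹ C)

The cyclotron period is independent of speed: T = 2πm/(qB).
T = 2π(4.65×10^-26) / [(2×1.60×10^-19)(1.93×10^-4)] = 4.73×10^-3 s.

T ≈ 4.73 ms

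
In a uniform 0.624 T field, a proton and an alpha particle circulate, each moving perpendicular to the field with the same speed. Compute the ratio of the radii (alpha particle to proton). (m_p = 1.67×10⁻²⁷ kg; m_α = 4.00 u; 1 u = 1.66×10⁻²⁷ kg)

r = mv/(qB) ⇒ at equal v, r ∝ m/q.
r_{alpha particle}/r_{proton} = 1.99.

ratio ≈ 1.99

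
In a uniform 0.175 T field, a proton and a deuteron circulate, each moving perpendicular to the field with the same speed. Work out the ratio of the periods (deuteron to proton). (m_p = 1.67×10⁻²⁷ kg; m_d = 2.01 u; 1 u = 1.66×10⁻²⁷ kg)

ratio ≈ 2.00

T = 2πm/(qB) is independent of speed, so T₂/T₁ = (m₂/q₂)/(m₁/q₁).
T_{deuteron}/T_{proton} = (3.34×10^-27/1e) / (1.67×10^-27/1e) = 2.00.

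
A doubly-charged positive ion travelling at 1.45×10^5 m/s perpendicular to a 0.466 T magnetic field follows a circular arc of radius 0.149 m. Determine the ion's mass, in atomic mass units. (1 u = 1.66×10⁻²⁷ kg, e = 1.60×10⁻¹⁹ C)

m ≈ 92.3 u

qvB = mv²/r ⇒ m = qBr/v.
m = (2×1.60×10^-19)(0.466)(0.149) / (1.45×10^5) = 1.53×10^-25 kg = 92.3 u.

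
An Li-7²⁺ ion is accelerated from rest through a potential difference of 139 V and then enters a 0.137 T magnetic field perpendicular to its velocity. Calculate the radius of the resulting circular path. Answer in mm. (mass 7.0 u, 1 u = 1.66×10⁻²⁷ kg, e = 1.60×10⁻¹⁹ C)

The kinetic energy gained is K = qV = (2×1.60×10^-19)(139) = 4.45×10^-17 J.
v = √(2K/m) = 8.75×10^4 m/s.
r = mv/(qB) = (1.16×10^-26)(8.75×10^4) / [(2×1.60×10^-19)(0.137)] = 0.0232 m.

r ≈ 23.2 mm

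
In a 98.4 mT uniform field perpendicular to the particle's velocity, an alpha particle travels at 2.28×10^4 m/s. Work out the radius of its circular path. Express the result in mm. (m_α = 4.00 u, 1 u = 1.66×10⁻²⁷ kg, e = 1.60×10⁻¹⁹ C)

The magnetic force provides the centripetal force: qvB = mv²/r, so r = mv/(qB).
r = (6.64×10^-27 kg)(2.28×10^4 m/s) / [(2×1.60×10^-19 C)(0.0984 T)] = 4.81×10^-3 m.

r ≈ 4.81 mm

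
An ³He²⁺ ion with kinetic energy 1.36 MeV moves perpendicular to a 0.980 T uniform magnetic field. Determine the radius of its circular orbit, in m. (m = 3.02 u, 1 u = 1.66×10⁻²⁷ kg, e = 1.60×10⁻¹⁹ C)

r ≈ 0.149 m

Convert the energy: K = 1.36 MeV = 2.18×10^-13 J.
v = √(2K/m) = √(2·2.18×10^-13/5.01×10^-27) = 9.32×10^6 m/s.
r = mv/(qB) = (5.01×10^-27)(9.32×10^6) / [(2×1.60×10^-19)(0.980)] = 0.149 m.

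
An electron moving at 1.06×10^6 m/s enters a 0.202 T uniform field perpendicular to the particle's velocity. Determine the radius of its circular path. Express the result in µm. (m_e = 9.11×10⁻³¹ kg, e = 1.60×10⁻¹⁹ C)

r ≈ 29.9 µm

The magnetic force provides the centripetal force: qvB = mv²/r, so r = mv/(qB).
r = (9.11×10^-31 kg)(1.06×10^6 m/s) / [(1×1.60×10^-19 C)(0.202 T)] = 2.99×10^-5 m.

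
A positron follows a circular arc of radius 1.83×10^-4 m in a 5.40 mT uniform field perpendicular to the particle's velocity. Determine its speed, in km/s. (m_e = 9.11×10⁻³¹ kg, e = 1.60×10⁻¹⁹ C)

v ≈ 174 km/s

From qvB = mv²/r, v = qBr/m.
v = (1×1.60×10^-19)(5.40×10^-3)(1.83×10^-4) / (9.11×10^-31) = 1.74×10^5 m/s.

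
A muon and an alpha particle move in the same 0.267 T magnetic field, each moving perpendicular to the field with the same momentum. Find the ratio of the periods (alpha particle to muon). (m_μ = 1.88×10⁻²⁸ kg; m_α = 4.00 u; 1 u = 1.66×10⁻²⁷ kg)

T = 2πm/(qB) is independent of speed, so T₂/T₁ = (m₂/q₂)/(m₁/q₁).
T_{alpha particle}/T_{muon} = (6.64×10^-27/2e) / (1.88×10^-28/1e) = 17.7.

ratio ≈ 17.7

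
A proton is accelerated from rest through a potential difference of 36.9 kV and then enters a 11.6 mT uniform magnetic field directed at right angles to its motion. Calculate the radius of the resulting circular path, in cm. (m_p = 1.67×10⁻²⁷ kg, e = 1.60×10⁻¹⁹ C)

r ≈ 239 cm

The kinetic energy gained is K = qV = (1×1.60×10^-19)(3.69×10^4) = 5.90×10^-15 J.
v = √(2K/m) = 2.66×10^6 m/s.
r = mv/(qB) = (1.67×10^-27)(2.66×10^6) / [(1×1.60×10^-19)(0.0116)] = 2.39 m.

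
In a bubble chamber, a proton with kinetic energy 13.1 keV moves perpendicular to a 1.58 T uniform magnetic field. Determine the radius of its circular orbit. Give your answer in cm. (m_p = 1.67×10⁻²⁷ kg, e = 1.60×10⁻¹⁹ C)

r ≈ 1.05 cm

Convert the energy: K = 13.1 keV = 2.10×10^-15 J.
v = √(2K/m) = √(2·2.10×10^-15/1.67×10^-27) = 1.58×10^6 m/s.
r = mv/(qB) = (1.67×10^-27)(1.58×10^6) / [(1×1.60×10^-19)(1.58)] = 0.0105 m.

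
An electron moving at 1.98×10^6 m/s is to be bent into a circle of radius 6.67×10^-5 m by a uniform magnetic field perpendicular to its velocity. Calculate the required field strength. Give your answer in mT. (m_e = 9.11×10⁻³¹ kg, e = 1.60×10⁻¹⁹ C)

qvB = mv²/r gives B = mv/(qr).
B = (9.11×10^-31)(1.98×10^6) / [(1×1.60×10^-19)(6.67×10^-5)] = 0.169 T.

B ≈ 169 mT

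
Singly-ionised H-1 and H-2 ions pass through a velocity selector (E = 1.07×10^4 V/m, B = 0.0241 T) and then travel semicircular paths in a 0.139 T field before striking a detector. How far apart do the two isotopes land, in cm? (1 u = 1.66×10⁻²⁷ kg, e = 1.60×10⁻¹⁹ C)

Both emerge at v = E/B₁ = 4.44×10^5 m/s.
r = mv/(qB₂), so r₁ = 0.0331 m and r₂ = 0.0663 m, giving Δr = 0.0331 m.
After a semicircle each ion lands a diameter 2r from the entry slit, so the separation is 2Δr = 0.0663 m.

Δd ≈ 6.63 cm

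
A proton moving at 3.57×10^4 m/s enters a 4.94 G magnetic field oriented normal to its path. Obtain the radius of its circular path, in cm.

The magnetic force provides the centripetal force: qvB = mv²/r, so r = mv/(qB).
r = (1.67×10^-27 kg)(3.57×10^4 m/s) / [(1×1.60×10^-19 C)(4.94×10^-4 T)] = 0.754 m.

r ≈ 75.4 cm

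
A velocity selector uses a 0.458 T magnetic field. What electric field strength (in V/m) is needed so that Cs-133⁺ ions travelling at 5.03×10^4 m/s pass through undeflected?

qE = qvB ⇒ E = vB = (5.03×10^4)(0.458) = 2.30×10^4 V/m.

E ≈ 2.30×10^4 V/m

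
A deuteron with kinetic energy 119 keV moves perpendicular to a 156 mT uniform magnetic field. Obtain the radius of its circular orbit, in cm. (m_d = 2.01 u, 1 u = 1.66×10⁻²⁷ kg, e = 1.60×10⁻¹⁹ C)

Convert the energy: K = 119 keV = 1.90×10^-14 J.
v = √(2K/m) = √(2·1.90×10^-14/3.34×10^-27) = 3.38×10^6 m/s.
r = mv/(qB) = (3.34×10^-27)(3.38×10^6) / [(1×1.60×10^-19)(0.156)] = 0.452 m.

r ≈ 45.2 cm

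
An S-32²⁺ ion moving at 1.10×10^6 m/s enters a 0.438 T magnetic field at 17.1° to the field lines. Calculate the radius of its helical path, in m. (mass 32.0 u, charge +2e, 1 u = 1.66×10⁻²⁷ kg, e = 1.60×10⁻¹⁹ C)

r ≈ 0.123 m

Only the perpendicular component v⊥ = v sin17.1° = 3.23×10^5 m/s is bent by the field.
r = m v⊥ /(qB) = (5.31×10^-26)(3.23×10^5) / [(2×1.60×10^-19)(0.438)] = 0.123 m.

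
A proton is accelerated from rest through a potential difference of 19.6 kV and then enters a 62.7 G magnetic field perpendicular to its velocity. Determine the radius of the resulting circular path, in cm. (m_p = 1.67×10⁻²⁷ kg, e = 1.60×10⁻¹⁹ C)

r ≈ 323 cm

The kinetic energy gained is K = qV = (1×1.60×10^-19)(1.96×10^4) = 3.14×10^-15 J.
v = √(2K/m) = 1.94×10^6 m/s.
r = mv/(qB) = (1.67×10^-27)(1.94×10^6) / [(1×1.60×10^-19)(6.27×10^-3)] = 3.23 m.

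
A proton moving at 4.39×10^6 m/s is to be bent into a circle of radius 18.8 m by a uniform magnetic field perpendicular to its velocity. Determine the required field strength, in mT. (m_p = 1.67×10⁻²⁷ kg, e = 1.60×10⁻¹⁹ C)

B ≈ 2.44 mT

qvB = mv²/r gives B = mv/(qr).
B = (1.67×10^-27)(4.39×10^6) / [(1×1.60×10^-19)(18.8)] = 2.44×10^-3 T.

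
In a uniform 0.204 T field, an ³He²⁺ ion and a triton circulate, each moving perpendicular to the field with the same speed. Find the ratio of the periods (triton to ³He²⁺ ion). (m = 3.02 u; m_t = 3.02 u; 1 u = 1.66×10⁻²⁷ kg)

ratio ≈ 2.00

T = 2πm/(qB) is independent of speed, so T₂/T₁ = (m₂/q₂)/(m₁/q₁).
T_{triton}/T_{³He²⁺ ion} = (5.01×10^-27/1e) / (5.01×10^-27/2e) = 2.00.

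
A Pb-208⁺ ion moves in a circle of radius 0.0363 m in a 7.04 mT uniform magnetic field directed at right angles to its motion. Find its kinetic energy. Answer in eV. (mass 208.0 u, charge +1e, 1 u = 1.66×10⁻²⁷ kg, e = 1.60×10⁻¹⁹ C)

K ≈ 0.0151 eV

v = qBr/m = (1×1.60×10^-19)(7.04×10^-3)(0.0363) / (3.45×10^-25) = 118 m/s.
K = ½mv² = 0.5·(3.45×10^-25)·(118)² = 2.42×10^-21 J = 0.0151 eV.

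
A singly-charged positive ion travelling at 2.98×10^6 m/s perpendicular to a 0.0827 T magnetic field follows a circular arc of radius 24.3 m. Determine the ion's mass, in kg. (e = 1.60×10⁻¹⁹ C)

qvB = mv²/r ⇒ m = qBr/v.
m = (1×1.60×10^-19)(0.0827)(24.3) / (2.98×10^6) = 1.08×10^-25 kg.

m ≈ 1.08×10^-25 kg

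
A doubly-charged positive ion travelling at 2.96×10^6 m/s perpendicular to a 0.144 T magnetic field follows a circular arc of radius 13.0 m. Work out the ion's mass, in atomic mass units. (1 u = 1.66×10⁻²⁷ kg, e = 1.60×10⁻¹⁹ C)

m ≈ 122 u

qvB = mv²/r ⇒ m = qBr/v.
m = (2×1.60×10^-19)(0.144)(13.0) / (2.96×10^6) = 2.02×10^-25 kg = 122 u.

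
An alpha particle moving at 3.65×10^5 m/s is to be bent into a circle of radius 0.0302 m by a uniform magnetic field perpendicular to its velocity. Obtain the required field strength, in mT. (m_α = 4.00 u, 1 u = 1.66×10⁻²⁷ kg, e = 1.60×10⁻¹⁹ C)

B ≈ 251 mT

qvB = mv²/r gives B = mv/(qr).
B = (6.64×10^-27)(3.65×10^5) / [(2×1.60×10^-19)(0.0302)] = 0.251 T.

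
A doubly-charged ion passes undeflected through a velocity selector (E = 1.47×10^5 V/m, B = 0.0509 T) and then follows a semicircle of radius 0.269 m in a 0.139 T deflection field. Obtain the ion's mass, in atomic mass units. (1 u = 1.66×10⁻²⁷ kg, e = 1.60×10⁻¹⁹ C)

m ≈ 2.50 u

v = E/B₁ = 2.89×10^6 m/s.
From r = mv/(qB₂), m = qB₂r/v = (2×1.60×10^-19)(0.139)(0.269) / (2.89×10^6) = 4.14×10^-27 kg.
In atomic mass units: m = 4.14×10^-27 / 1.66×10^-27 = 2.50 u.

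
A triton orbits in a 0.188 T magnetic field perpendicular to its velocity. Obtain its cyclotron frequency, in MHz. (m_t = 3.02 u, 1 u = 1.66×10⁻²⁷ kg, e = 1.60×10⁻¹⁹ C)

f = qB/(2πm) = (1×1.60×10^-19)(0.188) / [2π(5.01×10^-27)] = 9.55×10^5 Hz.

f ≈ 0.955 MHz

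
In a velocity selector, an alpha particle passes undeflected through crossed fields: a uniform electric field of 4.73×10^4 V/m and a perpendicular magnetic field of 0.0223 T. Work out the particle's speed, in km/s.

For zero net force, qE = qvB, so v = E/B.
v = (4.73×10^4) / (0.0223) = 2.12×10^6 m/s.

v ≈ 2120 km/s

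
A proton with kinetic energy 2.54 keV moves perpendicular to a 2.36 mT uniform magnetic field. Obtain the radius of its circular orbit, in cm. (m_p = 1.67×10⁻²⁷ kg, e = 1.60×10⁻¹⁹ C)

r ≈ 309 cm

Convert the energy: K = 2.54 keV = 4.06×10^-16 J.
v = √(2K/m) = √(2·4.06×10^-16/1.67×10^-27) = 6.98×10^5 m/s.
r = mv/(qB) = (1.67×10^-27)(6.98×10^5) / [(1×1.60×10^-19)(2.36×10^-3)] = 3.09 m.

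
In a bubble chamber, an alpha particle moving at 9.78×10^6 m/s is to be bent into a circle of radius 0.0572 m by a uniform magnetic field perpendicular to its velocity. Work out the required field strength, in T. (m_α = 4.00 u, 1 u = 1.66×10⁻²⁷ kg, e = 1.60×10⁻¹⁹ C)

B ≈ 3.55 T

qvB = mv²/r gives B = mv/(qr).
B = (6.64×10^-27)(9.78×10^6) / [(2×1.60×10^-19)(0.0572)] = 3.55 T.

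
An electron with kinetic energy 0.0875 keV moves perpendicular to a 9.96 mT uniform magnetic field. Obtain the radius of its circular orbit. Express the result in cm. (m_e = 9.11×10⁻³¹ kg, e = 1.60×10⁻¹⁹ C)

r ≈ 0.317 cm

Convert the energy: K = 0.0875 keV = 1.40×10^-17 J.
v = √(2K/m) = √(2·1.40×10^-17/9.11×10^-31) = 5.54×10^6 m/s.
r = mv/(qB) = (9.11×10^-31)(5.54×10^6) / [(1×1.60×10^-19)(9.96×10^-3)] = 3.17×10^-3 m.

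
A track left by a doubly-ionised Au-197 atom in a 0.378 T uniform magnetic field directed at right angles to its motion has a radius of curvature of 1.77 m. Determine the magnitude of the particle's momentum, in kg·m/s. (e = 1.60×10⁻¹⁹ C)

p ≈ 2.14×10^-19 kg·m/s

Since qvB = mv²/r, the momentum p = mv = qBr.
p = (2×1.60×10^-19)(0.378)(1.77) = 2.14×10^-19 kg·m/s.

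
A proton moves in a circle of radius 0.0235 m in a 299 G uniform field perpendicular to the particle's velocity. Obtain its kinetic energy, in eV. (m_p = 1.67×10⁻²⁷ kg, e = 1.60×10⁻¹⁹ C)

K ≈ 23.7 eV

v = qBr/m = (1×1.60×10^-19)(0.0299)(0.0235) / (1.67×10^-27) = 6.73×10^4 m/s.
K = ½mv² = 0.5·(1.67×10^-27)·(6.73×10^4)² = 3.78×10^-18 J = 23.7 eV.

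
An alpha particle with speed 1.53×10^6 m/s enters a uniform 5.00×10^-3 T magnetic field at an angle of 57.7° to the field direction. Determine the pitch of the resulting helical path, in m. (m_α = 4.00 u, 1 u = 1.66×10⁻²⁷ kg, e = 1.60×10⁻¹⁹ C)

pitch ≈ 21.3 m

The velocity component along B is v∥ = v cos57.7° = 8.18×10^5 m/s.
The cyclotron period T = 2πm/(qB) = 2.61×10^-5 s is set by m, q, B alone.
Pitch = v∥·T = (8.18×10^5)(2.61×10^-5) = 21.3 m.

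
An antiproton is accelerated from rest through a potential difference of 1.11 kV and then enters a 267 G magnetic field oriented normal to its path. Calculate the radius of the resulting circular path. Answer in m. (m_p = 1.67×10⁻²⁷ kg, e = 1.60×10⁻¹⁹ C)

r ≈ 0.180 m

The kinetic energy gained is K = qV = (1×1.60×10^-19)(1110) = 1.78×10^-16 J.
v = √(2K/m) = 4.61×10^5 m/s.
r = mv/(qB) = (1.67×10^-27)(4.61×10^5) / [(1×1.60×10^-19)(0.0267)] = 0.180 m.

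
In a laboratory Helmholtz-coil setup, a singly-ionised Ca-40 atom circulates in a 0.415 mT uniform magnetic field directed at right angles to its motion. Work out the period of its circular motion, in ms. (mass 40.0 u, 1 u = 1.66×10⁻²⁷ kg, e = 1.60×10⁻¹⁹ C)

The cyclotron period is independent of speed: T = 2πm/(qB).
T = 2π(6.64×10^-26) / [(1×1.60×10^-19)(4.15×10^-4)] = 6.28×10^-3 s.

T ≈ 6.28 ms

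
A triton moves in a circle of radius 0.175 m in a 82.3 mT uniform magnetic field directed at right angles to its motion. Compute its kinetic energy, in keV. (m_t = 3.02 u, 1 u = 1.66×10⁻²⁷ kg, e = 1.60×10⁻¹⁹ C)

v = qBr/m = (1×1.60×10^-19)(0.0823)(0.175) / (5.01×10^-27) = 4.60×10^5 m/s.
K = ½mv² = 0.5·(5.01×10^-27)·(4.60×10^5)² = 5.30×10^-16 J = 3.31 keV.

K ≈ 3.31 keV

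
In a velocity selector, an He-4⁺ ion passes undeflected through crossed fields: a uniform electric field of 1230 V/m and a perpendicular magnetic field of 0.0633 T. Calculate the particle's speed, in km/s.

v ≈ 19.4 km/s

For zero net force, qE = qvB, so v = E/B.
v = (1230) / (0.0633) = 1.94×10^4 m/s.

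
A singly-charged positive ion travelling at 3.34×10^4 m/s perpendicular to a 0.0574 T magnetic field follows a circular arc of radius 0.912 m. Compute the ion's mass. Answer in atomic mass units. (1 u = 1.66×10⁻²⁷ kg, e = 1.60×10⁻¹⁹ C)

qvB = mv²/r ⇒ m = qBr/v.
m = (1×1.60×10^-19)(0.0574)(0.912) / (3.34×10^4) = 2.51×10^-25 kg = 151 u.

m ≈ 151 u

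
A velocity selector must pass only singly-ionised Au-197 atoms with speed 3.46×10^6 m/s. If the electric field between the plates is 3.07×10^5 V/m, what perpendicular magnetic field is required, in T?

qE = qvB ⇒ B = E/v = (3.07×10^5) / (3.46×10^6) = 0.0887 T.

B ≈ 0.0887 T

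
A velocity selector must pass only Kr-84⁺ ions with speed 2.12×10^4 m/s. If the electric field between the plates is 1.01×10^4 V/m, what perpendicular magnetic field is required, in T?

qE = qvB ⇒ B = E/v = (1.01×10^4) / (2.12×10^4) = 0.476 T.

B ≈ 0.476 T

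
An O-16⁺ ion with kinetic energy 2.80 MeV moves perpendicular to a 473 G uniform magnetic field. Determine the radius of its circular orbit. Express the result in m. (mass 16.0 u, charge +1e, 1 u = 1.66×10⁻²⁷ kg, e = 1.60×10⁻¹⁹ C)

r ≈ 20.4 m

Convert the energy: K = 2.80 MeV = 4.48×10^-13 J.
v = √(2K/m) = √(2·4.48×10^-13/2.66×10^-26) = 5.81×10^6 m/s.
r = mv/(qB) = (2.66×10^-26)(5.81×10^6) / [(1×1.60×10^-19)(0.0473)] = 20.4 m.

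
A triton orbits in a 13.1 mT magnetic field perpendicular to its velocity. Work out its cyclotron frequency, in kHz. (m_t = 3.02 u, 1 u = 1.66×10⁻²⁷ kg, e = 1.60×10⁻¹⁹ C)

f ≈ 66.5 kHz

f = qB/(2πm) = (1×1.60×10^-19)(0.0131) / [2π(5.01×10^-27)] = 6.65×10^4 Hz.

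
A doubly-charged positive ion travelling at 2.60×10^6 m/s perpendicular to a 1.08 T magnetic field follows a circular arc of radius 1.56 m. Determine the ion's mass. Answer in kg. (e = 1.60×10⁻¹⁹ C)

m ≈ 2.07×10^-25 kg

qvB = mv²/r ⇒ m = qBr/v.
m = (2×1.60×10^-19)(1.08)(1.56) / (2.60×10^6) = 2.07×10^-25 kg.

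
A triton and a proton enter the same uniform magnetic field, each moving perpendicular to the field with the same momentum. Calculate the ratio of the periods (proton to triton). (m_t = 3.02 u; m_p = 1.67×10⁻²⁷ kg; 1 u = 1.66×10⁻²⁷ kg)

T = 2πm/(qB) is independent of speed, so T₂/T₁ = (m₂/q₂)/(m₁/q₁).
T_{proton}/T_{triton} = (1.67×10^-27/1e) / (5.01×10^-27/1e) = 0.333.

ratio ≈ 0.333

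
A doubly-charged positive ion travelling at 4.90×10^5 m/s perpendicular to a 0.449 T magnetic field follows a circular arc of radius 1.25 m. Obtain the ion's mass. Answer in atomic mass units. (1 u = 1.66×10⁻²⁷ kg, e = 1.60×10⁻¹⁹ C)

m ≈ 221 u

qvB = mv²/r ⇒ m = qBr/v.
m = (2×1.60×10^-19)(0.449)(1.25) / (4.90×10^5) = 3.67×10^-25 kg = 221 u.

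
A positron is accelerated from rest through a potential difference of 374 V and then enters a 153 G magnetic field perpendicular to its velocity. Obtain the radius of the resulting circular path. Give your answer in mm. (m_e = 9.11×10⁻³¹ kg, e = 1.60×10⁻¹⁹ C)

r ≈ 4.27 mm

The kinetic energy gained is K = qV = (1×1.60×10^-19)(374) = 5.98×10^-17 J.
v = √(2K/m) = 1.15×10^7 m/s.
r = mv/(qB) = (9.11×10^-31)(1.15×10^7) / [(1×1.60×10^-19)(0.0153)] = 4.27×10^-3 m.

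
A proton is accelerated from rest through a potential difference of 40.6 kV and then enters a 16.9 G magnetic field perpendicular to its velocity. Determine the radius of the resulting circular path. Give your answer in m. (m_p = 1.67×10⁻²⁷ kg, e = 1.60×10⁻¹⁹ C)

The kinetic energy gained is K = qV = (1×1.60×10^-19)(4.06×10^4) = 6.50×10^-15 J.
v = √(2K/m) = 2.79×10^6 m/s.
r = mv/(qB) = (1.67×10^-27)(2.79×10^6) / [(1×1.60×10^-19)(1.69×10^-3)] = 17.2 m.

r ≈ 17.2 m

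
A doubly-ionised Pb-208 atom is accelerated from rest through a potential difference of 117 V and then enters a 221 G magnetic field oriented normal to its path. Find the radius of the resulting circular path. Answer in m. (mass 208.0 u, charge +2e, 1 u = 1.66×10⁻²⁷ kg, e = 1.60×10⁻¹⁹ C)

The kinetic energy gained is K = qV = (2×1.60×10^-19)(117) = 3.74×10^-17 J.
v = √(2K/m) = 1.47×10^4 m/s.
r = mv/(qB) = (3.45×10^-25)(1.47×10^4) / [(2×1.60×10^-19)(0.0221)] = 0.719 m.

r ≈ 0.719 m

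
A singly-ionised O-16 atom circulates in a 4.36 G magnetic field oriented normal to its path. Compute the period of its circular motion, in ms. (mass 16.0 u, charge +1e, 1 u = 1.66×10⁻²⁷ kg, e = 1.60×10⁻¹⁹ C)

T ≈ 2.39 ms

The cyclotron period is independent of speed: T = 2πm/(qB).
T = 2π(2.66×10^-26) / [(1×1.60×10^-19)(4.36×10^-4)] = 2.39×10^-3 s.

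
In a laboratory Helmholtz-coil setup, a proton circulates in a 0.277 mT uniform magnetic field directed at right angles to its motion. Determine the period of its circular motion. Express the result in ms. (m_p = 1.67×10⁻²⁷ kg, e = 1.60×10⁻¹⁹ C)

T ≈ 0.237 ms

The cyclotron period is independent of speed: T = 2πm/(qB).
T = 2π(1.67×10^-27) / [(1×1.60×10^-19)(2.77×10^-4)] = 2.37×10^-4 s.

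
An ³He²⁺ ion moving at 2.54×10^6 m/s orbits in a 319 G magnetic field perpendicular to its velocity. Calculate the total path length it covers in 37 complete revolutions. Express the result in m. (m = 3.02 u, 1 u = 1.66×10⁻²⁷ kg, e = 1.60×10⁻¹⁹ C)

r = mv/(qB) = 1.25 m, so one revolution covers 2πr = 7.84 m.
In 37 revolutions: L = 37·2πr = 290 m.

L ≈ 290 m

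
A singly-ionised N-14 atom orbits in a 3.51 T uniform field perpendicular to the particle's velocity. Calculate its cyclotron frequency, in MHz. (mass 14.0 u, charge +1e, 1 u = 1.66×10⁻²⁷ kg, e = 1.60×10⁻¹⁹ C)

f ≈ 3.85 MHz

f = qB/(2πm) = (1×1.60×10^-19)(3.51) / [2π(2.32×10^-26)] = 3.85×10^6 Hz.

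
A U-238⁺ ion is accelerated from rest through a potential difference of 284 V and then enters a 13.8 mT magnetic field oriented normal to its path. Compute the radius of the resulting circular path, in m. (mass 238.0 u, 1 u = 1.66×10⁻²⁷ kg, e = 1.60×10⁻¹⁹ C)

r ≈ 2.71 m

The kinetic energy gained is K = qV = (1×1.60×10^-19)(284) = 4.54×10^-17 J.
v = √(2K/m) = 1.52×10^4 m/s.
r = mv/(qB) = (3.95×10^-25)(1.52×10^4) / [(1×1.60×10^-19)(0.0138)] = 2.71 m.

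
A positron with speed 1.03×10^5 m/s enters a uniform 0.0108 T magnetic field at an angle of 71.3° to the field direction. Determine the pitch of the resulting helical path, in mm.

pitch ≈ 0.109 mm

The velocity component along B is v∥ = v cos71.3° = 3.30×10^4 m/s.
The cyclotron period T = 2πm/(qB) = 3.31×10^-9 s is set by m, q, B alone.
Pitch = v∥·T = (3.30×10^4)(3.31×10^-9) = 1.09×10^-4 m.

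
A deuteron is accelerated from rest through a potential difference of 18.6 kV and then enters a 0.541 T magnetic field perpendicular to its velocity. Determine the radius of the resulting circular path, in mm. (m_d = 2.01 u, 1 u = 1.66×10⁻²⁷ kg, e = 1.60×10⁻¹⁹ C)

The kinetic energy gained is K = qV = (1×1.60×10^-19)(1.86×10^4) = 2.98×10^-15 J.
v = √(2K/m) = 1.34×10^6 m/s.
r = mv/(qB) = (3.34×10^-27)(1.34×10^6) / [(1×1.60×10^-19)(0.541)] = 0.0515 m.

r ≈ 51.5 mm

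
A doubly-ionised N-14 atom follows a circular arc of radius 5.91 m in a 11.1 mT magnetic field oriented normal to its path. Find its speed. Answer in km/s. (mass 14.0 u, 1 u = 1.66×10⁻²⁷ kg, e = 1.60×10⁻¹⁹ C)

From qvB = mv²/r, v = qBr/m.
v = (2×1.60×10^-19)(0.0111)(5.91) / (2.32×10^-26) = 9.03×10^5 m/s.

v ≈ 903 km/s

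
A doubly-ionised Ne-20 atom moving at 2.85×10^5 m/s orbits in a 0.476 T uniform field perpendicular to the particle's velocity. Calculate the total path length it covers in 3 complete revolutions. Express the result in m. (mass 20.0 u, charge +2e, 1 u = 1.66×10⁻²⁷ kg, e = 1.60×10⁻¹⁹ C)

L ≈ 1.17 m

r = mv/(qB) = 0.0621 m, so one revolution covers 2πr = 0.390 m.
In 3 revolutions: L = 3·2πr = 1.17 m.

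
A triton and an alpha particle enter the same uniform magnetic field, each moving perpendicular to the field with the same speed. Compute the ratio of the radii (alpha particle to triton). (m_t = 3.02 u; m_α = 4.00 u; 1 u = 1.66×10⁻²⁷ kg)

ratio ≈ 0.662

r = mv/(qB) ⇒ at equal v, r ∝ m/q.
r_{alpha particle}/r_{triton} = 0.662.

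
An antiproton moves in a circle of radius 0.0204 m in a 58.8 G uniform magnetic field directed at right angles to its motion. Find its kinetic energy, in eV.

v = qBr/m = (1×1.60×10^-19)(5.88×10^-3)(0.0204) / (1.67×10^-27) = 1.15×10^4 m/s.
K = ½mv² = 0.5·(1.67×10^-27)·(1.15×10^4)² = 1.10×10^-19 J = 0.689 eV.

K ≈ 0.689 eV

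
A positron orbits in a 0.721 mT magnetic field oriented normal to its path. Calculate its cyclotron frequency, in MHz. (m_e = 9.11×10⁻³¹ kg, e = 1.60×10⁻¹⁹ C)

f ≈ 20.2 MHz

f = qB/(2πm) = (1×1.60×10^-19)(7.21×10^-4) / [2π(9.11×10^-31)] = 2.02×10^7 Hz.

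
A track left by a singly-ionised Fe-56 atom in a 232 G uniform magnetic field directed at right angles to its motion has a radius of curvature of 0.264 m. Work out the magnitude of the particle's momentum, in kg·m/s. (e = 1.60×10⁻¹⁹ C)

Since qvB = mv²/r, the momentum p = mv = qBr.
p = (1×1.60×10^-19)(0.0232)(0.264) = 9.80×10^-22 kg·m/s.

p ≈ 9.80×10^-22 kg·m/s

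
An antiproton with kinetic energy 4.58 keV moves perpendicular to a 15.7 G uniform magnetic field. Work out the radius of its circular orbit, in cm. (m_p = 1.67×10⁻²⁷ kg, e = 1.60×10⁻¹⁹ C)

r ≈ 623 cm

Convert the energy: K = 4.58 keV = 7.33×10^-16 J.
v = √(2K/m) = √(2·7.33×10^-16/1.67×10^-27) = 9.37×10^5 m/s.
r = mv/(qB) = (1.67×10^-27)(9.37×10^5) / [(1×1.60×10^-19)(1.57×10^-3)] = 6.23 m.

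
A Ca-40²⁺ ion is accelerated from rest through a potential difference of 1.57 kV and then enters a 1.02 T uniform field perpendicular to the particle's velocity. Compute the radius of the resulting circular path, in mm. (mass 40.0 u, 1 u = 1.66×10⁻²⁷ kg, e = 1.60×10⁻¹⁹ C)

r ≈ 25.0 mm

The kinetic energy gained is K = qV = (2×1.60×10^-19)(1570) = 5.02×10^-16 J.
v = √(2K/m) = 1.23×10^5 m/s.
r = mv/(qB) = (6.64×10^-26)(1.23×10^5) / [(2×1.60×10^-19)(1.02)] = 0.0250 m.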